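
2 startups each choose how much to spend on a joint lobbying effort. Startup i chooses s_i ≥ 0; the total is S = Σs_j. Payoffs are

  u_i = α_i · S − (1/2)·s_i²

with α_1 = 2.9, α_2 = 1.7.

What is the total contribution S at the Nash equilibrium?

4.6

Startup i's FOC: ∂u_i/∂s_i = α_i − s_i = 0, so s_i* = α_i.
NE contributions = (2.9, 1.7); S = 4.6.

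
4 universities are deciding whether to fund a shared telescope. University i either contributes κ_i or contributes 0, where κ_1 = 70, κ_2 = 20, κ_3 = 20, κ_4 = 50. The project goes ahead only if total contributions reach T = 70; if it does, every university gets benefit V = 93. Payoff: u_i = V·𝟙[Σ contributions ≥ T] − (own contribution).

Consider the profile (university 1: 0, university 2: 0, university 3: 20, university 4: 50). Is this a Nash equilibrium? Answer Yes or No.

Total = 70 ≥ 70: provided.
University 1 (pledges 0, payoff 93): pledging 70 → total 140, payoff 23. No gain.
University 2 (pledges 0, payoff 93): pledging 20 → total 90, payoff 73. No gain.
University 3 (pledges 20, payoff 73): dropping to 0 → total 50, payoff 0. No gain.
University 4 (pledges 50, payoff 43): dropping to 0 → total 20, payoff 0. No gain.

Yes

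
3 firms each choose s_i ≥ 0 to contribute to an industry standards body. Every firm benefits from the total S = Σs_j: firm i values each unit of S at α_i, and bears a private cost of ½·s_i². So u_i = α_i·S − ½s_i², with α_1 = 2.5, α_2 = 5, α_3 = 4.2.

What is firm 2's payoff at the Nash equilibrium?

46

Firm i's FOC: ∂u_i/∂s_i = α_i − s_i = 0, so s_i* = α_i.
NE contributions = (2.5, 5, 4.2); S = 11.7.
u_2 = α_2·S − ½·(s_2)² = 5·11.7 − ½·5² = 46.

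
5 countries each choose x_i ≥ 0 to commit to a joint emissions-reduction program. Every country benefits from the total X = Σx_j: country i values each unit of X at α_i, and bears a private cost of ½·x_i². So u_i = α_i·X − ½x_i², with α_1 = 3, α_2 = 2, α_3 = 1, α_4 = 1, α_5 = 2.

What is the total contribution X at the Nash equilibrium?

Country i's FOC: ∂u_i/∂x_i = α_i − x_i = 0, so x_i* = α_i.
NE contributions = (3, 2, 1, 1, 2); X = 9.

9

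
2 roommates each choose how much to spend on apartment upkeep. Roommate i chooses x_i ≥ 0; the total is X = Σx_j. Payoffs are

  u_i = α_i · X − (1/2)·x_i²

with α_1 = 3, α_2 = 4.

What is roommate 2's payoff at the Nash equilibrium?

Roommate i's FOC: ∂u_i/∂x_i = α_i − x_i = 0, so x_i* = α_i.
NE contributions = (3, 4); X = 7.
u_2 = α_2·X − ½·(x_2)² = 4·7 − ½·4² = 20.

20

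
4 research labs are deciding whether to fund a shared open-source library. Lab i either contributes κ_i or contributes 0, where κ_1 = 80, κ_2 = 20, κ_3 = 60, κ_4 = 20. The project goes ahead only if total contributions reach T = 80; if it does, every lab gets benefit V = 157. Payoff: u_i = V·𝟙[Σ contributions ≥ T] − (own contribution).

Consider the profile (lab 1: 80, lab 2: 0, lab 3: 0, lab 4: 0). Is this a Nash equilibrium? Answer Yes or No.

Yes

Total = 80 ≥ 80: provided.
Lab 1 (pledges 80, payoff 77): dropping to 0 → total 0, payoff 0. No gain.
Lab 2 (pledges 0, payoff 157): pledging 20 → total 100, payoff 137. No gain.
Lab 3 (pledges 0, payoff 157): pledging 60 → total 140, payoff 97. No gain.
Lab 4 (pledges 0, payoff 157): pledging 20 → total 100, payoff 137. No gain.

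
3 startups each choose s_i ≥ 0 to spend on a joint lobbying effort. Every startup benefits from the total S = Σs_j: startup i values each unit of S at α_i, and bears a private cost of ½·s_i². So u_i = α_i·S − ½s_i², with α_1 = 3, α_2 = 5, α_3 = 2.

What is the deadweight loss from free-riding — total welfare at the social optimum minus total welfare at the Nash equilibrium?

Startup i's FOC: ∂u_i/∂s_i = α_i − s_i = 0, so s_i* = α_i.
NE contributions = (3, 5, 2); S = 10.
W^NE = (Σα)·S − ½Σα_i² = 10² − ½·38 = 81.
Planner sets s_i = Σα_j = 10 for every i, so S^SO = 3·10 = 30.
W^SO = (Σα)·S^SO − ½·3·(Σα)² = (3/2)·10² = 150.
Deadweight loss = W^SO − W^NE = 69.

69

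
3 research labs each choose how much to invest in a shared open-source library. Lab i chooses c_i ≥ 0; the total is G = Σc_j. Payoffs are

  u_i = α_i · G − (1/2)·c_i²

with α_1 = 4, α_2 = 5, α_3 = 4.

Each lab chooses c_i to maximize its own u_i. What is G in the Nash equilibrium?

13

Lab i's FOC: ∂u_i/∂c_i = α_i − c_i = 0, so c_i* = α_i.
NE contributions = (4, 5, 4); G = 13.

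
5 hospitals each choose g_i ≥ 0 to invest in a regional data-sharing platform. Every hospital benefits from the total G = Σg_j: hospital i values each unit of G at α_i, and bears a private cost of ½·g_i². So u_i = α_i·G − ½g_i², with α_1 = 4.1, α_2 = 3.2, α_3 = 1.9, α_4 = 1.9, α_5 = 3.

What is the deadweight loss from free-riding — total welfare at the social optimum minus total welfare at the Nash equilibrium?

Hospital i's FOC: ∂u_i/∂g_i = α_i − g_i = 0, so g_i* = α_i.
NE contributions = (4.1, 3.2, 1.9, 1.9, 3); G = 14.1.
W^NE = (Σα)·G − ½Σα_i² = 14.1² − ½·43.27 = 177.175.
Planner sets g_i = Σα_j = 14.1 for every i, so G^SO = 5·14.1 = 70.5.
W^SO = (Σα)·G^SO − ½·5·(Σα)² = (5/2)·14.1² = 497.025.
Deadweight loss = W^SO − W^NE = 319.85.

319.85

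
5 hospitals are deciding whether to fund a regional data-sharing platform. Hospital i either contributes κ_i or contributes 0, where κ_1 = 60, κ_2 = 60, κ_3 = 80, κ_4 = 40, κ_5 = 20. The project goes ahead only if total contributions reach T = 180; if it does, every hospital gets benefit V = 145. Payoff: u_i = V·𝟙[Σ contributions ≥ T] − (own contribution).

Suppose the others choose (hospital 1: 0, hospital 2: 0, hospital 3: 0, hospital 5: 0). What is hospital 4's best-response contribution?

0

Others' total = 0. Even contributing 40 gives 40 < 180: no benefit either way.
Best response: 0.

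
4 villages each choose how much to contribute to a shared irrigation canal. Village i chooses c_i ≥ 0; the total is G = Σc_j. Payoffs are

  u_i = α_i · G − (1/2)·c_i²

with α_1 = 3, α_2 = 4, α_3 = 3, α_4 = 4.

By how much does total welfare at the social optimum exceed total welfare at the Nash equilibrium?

Village i's FOC: ∂u_i/∂c_i = α_i − c_i = 0, so c_i* = α_i.
NE contributions = (3, 4, 3, 4); G = 14.
W^NE = (Σα)·G − ½Σα_i² = 14² − ½·50 = 171.
Planner sets c_i = Σα_j = 14 for every i, so G^SO = 4·14 = 56.
W^SO = (Σα)·G^SO − ½·4·(Σα)² = (4/2)·14² = 392.
Deadweight loss = W^SO − W^NE = 221.

221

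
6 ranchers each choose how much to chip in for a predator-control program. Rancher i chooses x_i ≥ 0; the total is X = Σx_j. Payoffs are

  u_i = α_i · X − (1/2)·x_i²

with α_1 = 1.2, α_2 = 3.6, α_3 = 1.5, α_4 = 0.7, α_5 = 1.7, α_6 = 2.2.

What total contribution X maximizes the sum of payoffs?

Planner FOC: ∂(Σu_j)/∂x_i = (Σα_j) − x_i = 0, so x_i^SO = Σα_j = 10.9 for every i; X^SO = 65.4.

65.4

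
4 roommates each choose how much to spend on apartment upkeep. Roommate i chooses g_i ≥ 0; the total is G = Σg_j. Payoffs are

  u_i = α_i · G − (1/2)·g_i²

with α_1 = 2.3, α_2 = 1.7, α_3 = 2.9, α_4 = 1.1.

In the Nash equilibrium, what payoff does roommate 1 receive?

15.755

Roommate i's FOC: ∂u_i/∂g_i = α_i − g_i = 0, so g_i* = α_i.
NE contributions = (2.3, 1.7, 2.9, 1.1); G = 8.
u_1 = α_1·G − ½·(g_1)² = 2.3·8 − ½·2.3² = 15.755.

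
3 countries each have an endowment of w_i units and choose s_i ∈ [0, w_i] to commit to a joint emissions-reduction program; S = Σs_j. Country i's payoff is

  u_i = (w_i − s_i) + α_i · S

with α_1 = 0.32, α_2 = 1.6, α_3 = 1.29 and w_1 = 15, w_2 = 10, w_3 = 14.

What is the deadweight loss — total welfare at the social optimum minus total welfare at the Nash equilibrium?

33.15

∂u_i/∂s_i = α_i − 1, so country i contributes w_i if α_i > 1, else 0.
α_i > 1 for i ∈ {2, 3}; NE contributions (0, 10, 14), S = 24.
W^NE = Σw_i − S^NE + (Σα_i)·S^NE = 39 + 2.21·24 = 92.04.
Planner: ∂(Σu_j)/∂s_i = Σα_j − 1 = 2.21 > 0, so everyone contributes w_i; S^SO = 39, W^SO = 39 + 2.21·39 = 125.19.
Deadweight loss = 33.15.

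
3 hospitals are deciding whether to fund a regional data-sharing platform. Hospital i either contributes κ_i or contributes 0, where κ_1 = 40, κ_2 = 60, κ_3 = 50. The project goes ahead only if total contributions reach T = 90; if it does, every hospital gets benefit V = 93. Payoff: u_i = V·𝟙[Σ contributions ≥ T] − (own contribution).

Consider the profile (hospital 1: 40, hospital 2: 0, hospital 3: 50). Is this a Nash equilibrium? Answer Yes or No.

Total = 90 ≥ 90: provided.
Hospital 1 (pledges 40, payoff 53): dropping to 0 → total 50, payoff 0. No gain.
Hospital 2 (pledges 0, payoff 93): pledging 60 → total 150, payoff 33. No gain.
Hospital 3 (pledges 50, payoff 43): dropping to 0 → total 40, payoff 0. No gain.

Yes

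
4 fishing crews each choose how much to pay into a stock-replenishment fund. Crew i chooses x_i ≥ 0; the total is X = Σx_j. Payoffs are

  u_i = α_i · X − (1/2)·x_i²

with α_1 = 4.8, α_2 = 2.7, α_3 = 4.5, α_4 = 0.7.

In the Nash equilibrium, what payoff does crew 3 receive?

47.025

Crew i's FOC: ∂u_i/∂x_i = α_i − x_i = 0, so x_i* = α_i.
NE contributions = (4.8, 2.7, 4.5, 0.7); X = 12.7.
u_3 = α_3·X − ½·(x_3)² = 4.5·12.7 − ½·4.5² = 47.025.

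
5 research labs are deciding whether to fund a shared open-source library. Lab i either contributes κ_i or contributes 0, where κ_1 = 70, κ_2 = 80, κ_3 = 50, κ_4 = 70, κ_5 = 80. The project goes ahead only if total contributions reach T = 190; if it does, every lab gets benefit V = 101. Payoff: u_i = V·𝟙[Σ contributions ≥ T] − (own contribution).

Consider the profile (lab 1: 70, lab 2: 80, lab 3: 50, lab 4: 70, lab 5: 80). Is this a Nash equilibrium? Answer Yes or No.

No

Total = 350 ≥ 190: provided.
Lab 1 (pledges 70, payoff 31): dropping to 0 → total 280, payoff 101. Profitable deviation.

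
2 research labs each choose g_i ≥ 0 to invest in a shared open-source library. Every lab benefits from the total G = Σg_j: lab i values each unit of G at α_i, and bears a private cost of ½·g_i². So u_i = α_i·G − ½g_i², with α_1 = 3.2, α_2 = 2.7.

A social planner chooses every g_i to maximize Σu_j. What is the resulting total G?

11.8

Planner FOC: ∂(Σu_j)/∂g_i = (Σα_j) − g_i = 0, so g_i^SO = Σα_j = 5.9 for every i; G^SO = 11.8.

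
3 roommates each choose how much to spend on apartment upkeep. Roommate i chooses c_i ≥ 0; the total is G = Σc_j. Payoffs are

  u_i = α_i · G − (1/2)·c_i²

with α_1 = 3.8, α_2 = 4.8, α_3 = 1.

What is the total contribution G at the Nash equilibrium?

Roommate i's FOC: ∂u_i/∂c_i = α_i − c_i = 0, so c_i* = α_i.
NE contributions = (3.8, 4.8, 1); G = 9.6.

9.6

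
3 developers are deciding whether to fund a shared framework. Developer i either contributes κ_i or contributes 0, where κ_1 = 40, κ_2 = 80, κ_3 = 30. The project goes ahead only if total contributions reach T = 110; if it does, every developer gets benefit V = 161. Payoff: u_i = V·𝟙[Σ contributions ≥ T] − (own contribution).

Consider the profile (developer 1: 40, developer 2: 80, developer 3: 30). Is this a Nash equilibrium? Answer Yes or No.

Total = 150 ≥ 110: provided.
Developer 1 (pledges 40, payoff 121): dropping to 0 → total 110, payoff 161. Profitable deviation.

No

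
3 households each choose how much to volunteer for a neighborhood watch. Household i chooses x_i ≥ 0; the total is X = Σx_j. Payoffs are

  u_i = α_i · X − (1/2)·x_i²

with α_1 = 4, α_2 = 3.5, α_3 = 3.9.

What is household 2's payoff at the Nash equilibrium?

33.775

Household i's FOC: ∂u_i/∂x_i = α_i − x_i = 0, so x_i* = α_i.
NE contributions = (4, 3.5, 3.9); X = 11.4.
u_2 = α_2·X − ½·(x_2)² = 3.5·11.4 − ½·3.5² = 33.775.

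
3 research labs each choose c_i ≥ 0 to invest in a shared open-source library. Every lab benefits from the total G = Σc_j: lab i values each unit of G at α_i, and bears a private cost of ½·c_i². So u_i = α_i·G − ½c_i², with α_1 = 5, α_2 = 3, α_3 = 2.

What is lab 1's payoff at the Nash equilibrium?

37.5

Lab i's FOC: ∂u_i/∂c_i = α_i − c_i = 0, so c_i* = α_i.
NE contributions = (5, 3, 2); G = 10.
u_1 = α_1·G − ½·(c_1)² = 5·10 − ½·5² = 37.5.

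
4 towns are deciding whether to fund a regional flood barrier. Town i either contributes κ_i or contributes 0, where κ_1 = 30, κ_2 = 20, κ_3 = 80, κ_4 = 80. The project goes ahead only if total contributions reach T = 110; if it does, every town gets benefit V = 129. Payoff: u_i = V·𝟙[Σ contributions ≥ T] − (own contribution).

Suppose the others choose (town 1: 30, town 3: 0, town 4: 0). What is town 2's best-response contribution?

Others' total = 30. Even contributing 20 gives 50 < 110: no benefit either way.
Best response: 0.

0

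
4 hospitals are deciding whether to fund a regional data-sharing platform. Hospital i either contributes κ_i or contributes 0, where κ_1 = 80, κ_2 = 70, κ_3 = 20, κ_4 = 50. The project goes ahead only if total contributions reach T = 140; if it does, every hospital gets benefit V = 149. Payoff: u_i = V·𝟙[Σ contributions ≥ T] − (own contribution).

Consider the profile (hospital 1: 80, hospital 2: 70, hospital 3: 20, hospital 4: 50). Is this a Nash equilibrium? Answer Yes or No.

Total = 220 ≥ 140: provided.
Hospital 1 (pledges 80, payoff 69): dropping to 0 → total 140, payoff 149. Profitable deviation.

No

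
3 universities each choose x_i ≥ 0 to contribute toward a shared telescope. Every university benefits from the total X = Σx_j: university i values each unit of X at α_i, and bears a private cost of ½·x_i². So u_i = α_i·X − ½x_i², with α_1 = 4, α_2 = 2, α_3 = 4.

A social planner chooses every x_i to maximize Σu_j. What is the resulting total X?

Planner FOC: ∂(Σu_j)/∂x_i = (Σα_j) − x_i = 0, so x_i^SO = Σα_j = 10 for every i; X^SO = 30.

30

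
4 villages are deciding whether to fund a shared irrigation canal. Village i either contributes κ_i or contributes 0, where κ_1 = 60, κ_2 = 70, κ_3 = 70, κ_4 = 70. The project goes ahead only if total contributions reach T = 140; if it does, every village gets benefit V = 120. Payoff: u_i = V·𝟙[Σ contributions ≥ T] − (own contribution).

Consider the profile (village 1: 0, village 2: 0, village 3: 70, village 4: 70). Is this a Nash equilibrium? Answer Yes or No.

Yes

Total = 140 ≥ 140: provided.
Village 1 (pledges 0, payoff 120): pledging 60 → total 200, payoff 60. No gain.
Village 2 (pledges 0, payoff 120): pledging 70 → total 210, payoff 50. No gain.
Village 3 (pledges 70, payoff 50): dropping to 0 → total 70, payoff 0. No gain.
Village 4 (pledges 70, payoff 50): dropping to 0 → total 70, payoff 0. No gain.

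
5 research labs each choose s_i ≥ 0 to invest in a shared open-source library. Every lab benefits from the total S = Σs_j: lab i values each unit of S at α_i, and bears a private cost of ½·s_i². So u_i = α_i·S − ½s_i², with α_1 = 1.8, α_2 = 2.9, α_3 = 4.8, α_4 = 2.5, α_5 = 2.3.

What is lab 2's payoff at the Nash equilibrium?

Lab i's FOC: ∂u_i/∂s_i = α_i − s_i = 0, so s_i* = α_i.
NE contributions = (1.8, 2.9, 4.8, 2.5, 2.3); S = 14.3.
u_2 = α_2·S − ½·(s_2)² = 2.9·14.3 − ½·2.9² = 37.265.

37.265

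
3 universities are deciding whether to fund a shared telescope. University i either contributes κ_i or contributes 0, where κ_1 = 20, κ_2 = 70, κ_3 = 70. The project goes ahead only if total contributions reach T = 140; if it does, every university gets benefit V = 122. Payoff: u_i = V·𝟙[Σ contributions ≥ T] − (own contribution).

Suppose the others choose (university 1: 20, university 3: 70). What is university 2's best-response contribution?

70

Others' total = 90. Contributing 70 brings total to 160 ≥ 140: gain V − κ_2 = 52.
Best response: 70.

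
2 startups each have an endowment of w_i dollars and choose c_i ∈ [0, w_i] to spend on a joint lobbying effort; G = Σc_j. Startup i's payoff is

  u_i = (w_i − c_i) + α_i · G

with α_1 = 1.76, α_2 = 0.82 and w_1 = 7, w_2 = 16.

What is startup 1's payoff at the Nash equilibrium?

12.32

∂u_i/∂c_i = α_i − 1, so startup i contributes w_i if α_i > 1, else 0.
α_i > 1 for i ∈ {1}; NE contributions (7, 0), G = 7.
u_1 = (7 − 7) + 1.76·7 = 12.32.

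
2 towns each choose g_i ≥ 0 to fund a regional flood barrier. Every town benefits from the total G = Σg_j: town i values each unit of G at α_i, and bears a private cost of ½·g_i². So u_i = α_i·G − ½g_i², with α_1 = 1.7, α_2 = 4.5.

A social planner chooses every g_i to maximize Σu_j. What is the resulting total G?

Planner FOC: ∂(Σu_j)/∂g_i = (Σα_j) − g_i = 0, so g_i^SO = Σα_j = 6.2 for every i; G^SO = 12.4.

12.4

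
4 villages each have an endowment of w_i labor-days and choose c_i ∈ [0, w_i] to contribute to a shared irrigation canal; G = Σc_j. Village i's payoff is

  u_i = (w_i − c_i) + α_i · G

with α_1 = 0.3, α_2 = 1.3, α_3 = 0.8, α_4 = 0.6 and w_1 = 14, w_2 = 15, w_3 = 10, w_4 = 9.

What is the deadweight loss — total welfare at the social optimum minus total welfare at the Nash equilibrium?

∂u_i/∂c_i = α_i − 1, so village i contributes w_i if α_i > 1, else 0.
α_i > 1 for i ∈ {2}; NE contributions (0, 15, 0, 0), G = 15.
W^NE = Σw_i − G^NE + (Σα_i)·G^NE = 48 + 2·15 = 78.
Planner: ∂(Σu_j)/∂c_i = Σα_j − 1 = 2 > 0, so everyone contributes w_i; G^SO = 48, W^SO = 48 + 2·48 = 144.
Deadweight loss = 66.

66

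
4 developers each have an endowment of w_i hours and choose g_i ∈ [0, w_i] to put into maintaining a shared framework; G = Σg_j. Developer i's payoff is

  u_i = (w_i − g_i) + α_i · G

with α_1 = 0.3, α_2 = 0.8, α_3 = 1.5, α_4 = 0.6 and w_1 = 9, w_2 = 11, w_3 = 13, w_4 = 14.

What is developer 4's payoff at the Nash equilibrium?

21.8

∂u_i/∂g_i = α_i − 1, so developer i contributes w_i if α_i > 1, else 0.
α_i > 1 for i ∈ {3}; NE contributions (0, 0, 13, 0), G = 13.
u_4 = (14 − 0) + 0.6·13 = 21.8.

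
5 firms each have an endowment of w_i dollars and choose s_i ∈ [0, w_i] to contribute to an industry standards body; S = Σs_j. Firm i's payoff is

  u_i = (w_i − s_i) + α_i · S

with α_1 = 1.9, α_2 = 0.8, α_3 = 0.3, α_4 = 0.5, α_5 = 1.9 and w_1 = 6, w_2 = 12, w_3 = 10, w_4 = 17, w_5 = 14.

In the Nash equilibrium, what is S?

∂u_i/∂s_i = α_i − 1, so firm i contributes w_i if α_i > 1, else 0.
α_i > 1 for i ∈ {1, 5}; NE contributions (6, 0, 0, 0, 14), S = 20.

20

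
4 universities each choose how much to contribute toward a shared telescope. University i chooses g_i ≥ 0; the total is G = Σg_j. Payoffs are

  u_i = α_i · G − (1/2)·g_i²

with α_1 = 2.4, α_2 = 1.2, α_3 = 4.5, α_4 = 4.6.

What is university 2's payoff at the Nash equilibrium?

14.52

University i's FOC: ∂u_i/∂g_i = α_i − g_i = 0, so g_i* = α_i.
NE contributions = (2.4, 1.2, 4.5, 4.6); G = 12.7.
u_2 = α_2·G − ½·(g_2)² = 1.2·12.7 − ½·1.2² = 14.52.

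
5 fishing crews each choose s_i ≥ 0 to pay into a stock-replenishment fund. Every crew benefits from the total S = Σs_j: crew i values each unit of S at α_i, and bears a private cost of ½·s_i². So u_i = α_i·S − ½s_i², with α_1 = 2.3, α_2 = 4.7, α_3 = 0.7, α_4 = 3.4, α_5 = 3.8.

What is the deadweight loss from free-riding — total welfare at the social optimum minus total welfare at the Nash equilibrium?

359.95

Crew i's FOC: ∂u_i/∂s_i = α_i − s_i = 0, so s_i* = α_i.
NE contributions = (2.3, 4.7, 0.7, 3.4, 3.8); S = 14.9.
W^NE = (Σα)·S − ½Σα_i² = 14.9² − ½·53.87 = 195.075.
Planner sets s_i = Σα_j = 14.9 for every i, so S^SO = 5·14.9 = 74.5.
W^SO = (Σα)·S^SO − ½·5·(Σα)² = (5/2)·14.9² = 555.025.
Deadweight loss = W^SO − W^NE = 359.95.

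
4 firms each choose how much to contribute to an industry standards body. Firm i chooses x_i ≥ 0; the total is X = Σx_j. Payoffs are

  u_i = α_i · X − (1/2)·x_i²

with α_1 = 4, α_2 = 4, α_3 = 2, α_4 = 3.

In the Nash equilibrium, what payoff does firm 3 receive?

Firm i's FOC: ∂u_i/∂x_i = α_i − x_i = 0, so x_i* = α_i.
NE contributions = (4, 4, 2, 3); X = 13.
u_3 = α_3·X − ½·(x_3)² = 2·13 − ½·2² = 24.

24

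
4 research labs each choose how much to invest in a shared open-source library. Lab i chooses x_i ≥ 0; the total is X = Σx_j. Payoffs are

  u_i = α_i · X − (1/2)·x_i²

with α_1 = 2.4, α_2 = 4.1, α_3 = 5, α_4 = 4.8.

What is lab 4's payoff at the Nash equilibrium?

Lab i's FOC: ∂u_i/∂x_i = α_i − x_i = 0, so x_i* = α_i.
NE contributions = (2.4, 4.1, 5, 4.8); X = 16.3.
u_4 = α_4·X − ½·(x_4)² = 4.8·16.3 − ½·4.8² = 66.72.

66.72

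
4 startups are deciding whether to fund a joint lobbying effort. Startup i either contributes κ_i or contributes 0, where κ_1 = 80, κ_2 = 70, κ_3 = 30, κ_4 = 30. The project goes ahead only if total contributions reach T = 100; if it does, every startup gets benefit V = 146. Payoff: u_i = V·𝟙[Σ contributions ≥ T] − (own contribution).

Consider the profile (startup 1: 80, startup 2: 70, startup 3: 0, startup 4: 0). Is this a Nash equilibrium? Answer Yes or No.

Total = 150 ≥ 100: provided.
Startup 1 (pledges 80, payoff 66): dropping to 0 → total 70, payoff 0. No gain.
Startup 2 (pledges 70, payoff 76): dropping to 0 → total 80, payoff 0. No gain.
Startup 3 (pledges 0, payoff 146): pledging 30 → total 180, payoff 116. No gain.
Startup 4 (pledges 0, payoff 146): pledging 30 → total 180, payoff 116. No gain.

Yes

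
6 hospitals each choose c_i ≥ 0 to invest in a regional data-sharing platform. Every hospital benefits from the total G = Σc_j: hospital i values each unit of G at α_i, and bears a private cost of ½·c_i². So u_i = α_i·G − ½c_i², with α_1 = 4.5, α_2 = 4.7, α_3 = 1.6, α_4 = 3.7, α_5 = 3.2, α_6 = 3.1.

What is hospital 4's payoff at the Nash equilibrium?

70.115

Hospital i's FOC: ∂u_i/∂c_i = α_i − c_i = 0, so c_i* = α_i.
NE contributions = (4.5, 4.7, 1.6, 3.7, 3.2, 3.1); G = 20.8.
u_4 = α_4·G − ½·(c_4)² = 3.7·20.8 − ½·3.7² = 70.115.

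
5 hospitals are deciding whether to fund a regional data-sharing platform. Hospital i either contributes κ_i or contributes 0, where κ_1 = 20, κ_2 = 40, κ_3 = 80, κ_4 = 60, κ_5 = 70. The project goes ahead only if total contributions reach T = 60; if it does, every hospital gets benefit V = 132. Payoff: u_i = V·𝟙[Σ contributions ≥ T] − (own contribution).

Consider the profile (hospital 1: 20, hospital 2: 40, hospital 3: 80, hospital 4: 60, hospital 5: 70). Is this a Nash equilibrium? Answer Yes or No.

Total = 270 ≥ 60: provided.
Hospital 1 (pledges 20, payoff 112): dropping to 0 → total 250, payoff 132. Profitable deviation.

No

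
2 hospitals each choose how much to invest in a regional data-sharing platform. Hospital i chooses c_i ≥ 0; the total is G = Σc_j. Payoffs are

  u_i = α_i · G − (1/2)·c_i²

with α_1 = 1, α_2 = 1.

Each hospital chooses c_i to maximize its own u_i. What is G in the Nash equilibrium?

Hospital i's FOC: ∂u_i/∂c_i = α_i − c_i = 0, so c_i* = α_i.
NE contributions = (1, 1); G = 2.

2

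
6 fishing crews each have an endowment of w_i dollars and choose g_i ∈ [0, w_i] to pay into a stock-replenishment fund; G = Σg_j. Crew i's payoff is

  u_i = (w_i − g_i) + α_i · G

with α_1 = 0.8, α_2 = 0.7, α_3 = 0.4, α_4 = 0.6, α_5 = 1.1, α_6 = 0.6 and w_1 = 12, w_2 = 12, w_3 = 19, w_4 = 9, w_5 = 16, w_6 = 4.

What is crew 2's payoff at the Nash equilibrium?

23.2

∂u_i/∂g_i = α_i − 1, so crew i contributes w_i if α_i > 1, else 0.
α_i > 1 for i ∈ {5}; NE contributions (0, 0, 0, 0, 16, 0), G = 16.
u_2 = (12 − 0) + 0.7·16 = 23.2.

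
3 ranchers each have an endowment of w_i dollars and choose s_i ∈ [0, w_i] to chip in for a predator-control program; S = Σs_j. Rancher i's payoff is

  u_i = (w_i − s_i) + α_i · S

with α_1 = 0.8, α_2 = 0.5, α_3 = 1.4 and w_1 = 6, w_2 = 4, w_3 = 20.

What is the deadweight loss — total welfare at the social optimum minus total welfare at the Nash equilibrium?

17

∂u_i/∂s_i = α_i − 1, so rancher i contributes w_i if α_i > 1, else 0.
α_i > 1 for i ∈ {3}; NE contributions (0, 0, 20), S = 20.
W^NE = Σw_i − S^NE + (Σα_i)·S^NE = 30 + 1.7·20 = 64.
Planner: ∂(Σu_j)/∂s_i = Σα_j − 1 = 1.7 > 0, so everyone contributes w_i; S^SO = 30, W^SO = 30 + 1.7·30 = 81.
Deadweight loss = 17.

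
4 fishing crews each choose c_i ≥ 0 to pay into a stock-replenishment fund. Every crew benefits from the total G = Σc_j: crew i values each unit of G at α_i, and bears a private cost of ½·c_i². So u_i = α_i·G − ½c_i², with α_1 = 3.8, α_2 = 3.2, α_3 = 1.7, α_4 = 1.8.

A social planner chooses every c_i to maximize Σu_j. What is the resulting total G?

Planner FOC: ∂(Σu_j)/∂c_i = (Σα_j) − c_i = 0, so c_i^SO = Σα_j = 10.5 for every i; G^SO = 42.

42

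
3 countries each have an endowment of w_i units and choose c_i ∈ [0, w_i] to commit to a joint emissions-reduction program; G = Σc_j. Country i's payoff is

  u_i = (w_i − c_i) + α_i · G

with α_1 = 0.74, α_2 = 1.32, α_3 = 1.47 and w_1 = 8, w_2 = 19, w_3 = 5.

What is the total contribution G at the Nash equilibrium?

24

∂u_i/∂c_i = α_i − 1, so country i contributes w_i if α_i > 1, else 0.
α_i > 1 for i ∈ {2, 3}; NE contributions (0, 19, 5), G = 24.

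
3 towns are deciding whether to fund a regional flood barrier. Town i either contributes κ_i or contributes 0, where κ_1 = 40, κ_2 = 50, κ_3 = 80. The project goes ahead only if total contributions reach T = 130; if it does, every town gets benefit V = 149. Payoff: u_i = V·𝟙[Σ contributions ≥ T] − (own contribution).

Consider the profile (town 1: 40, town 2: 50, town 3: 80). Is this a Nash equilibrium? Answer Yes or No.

Total = 170 ≥ 130: provided.
Town 1 (pledges 40, payoff 109): dropping to 0 → total 130, payoff 149. Profitable deviation.

No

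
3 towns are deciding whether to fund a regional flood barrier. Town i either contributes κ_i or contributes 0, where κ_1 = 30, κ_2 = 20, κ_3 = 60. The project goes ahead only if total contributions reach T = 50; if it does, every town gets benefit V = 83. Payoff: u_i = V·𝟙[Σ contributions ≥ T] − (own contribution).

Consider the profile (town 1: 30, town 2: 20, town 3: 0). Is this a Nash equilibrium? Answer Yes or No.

Total = 50 ≥ 50: provided.
Town 1 (pledges 30, payoff 53): dropping to 0 → total 20, payoff 0. No gain.
Town 2 (pledges 20, payoff 63): dropping to 0 → total 30, payoff 0. No gain.
Town 3 (pledges 0, payoff 83): pledging 60 → total 110, payoff 23. No gain.

Yes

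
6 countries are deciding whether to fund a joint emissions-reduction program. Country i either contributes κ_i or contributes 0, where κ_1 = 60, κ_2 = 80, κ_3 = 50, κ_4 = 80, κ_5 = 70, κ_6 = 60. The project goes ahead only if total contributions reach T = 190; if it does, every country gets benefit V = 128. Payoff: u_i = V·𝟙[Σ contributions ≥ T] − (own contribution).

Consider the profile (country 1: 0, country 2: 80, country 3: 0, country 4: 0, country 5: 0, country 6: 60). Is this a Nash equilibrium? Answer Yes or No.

Total = 140 < 190: not provided.
Country 1 (pledges 0, payoff 0): pledging 60 → total 200, payoff 68. Profitable deviation.

No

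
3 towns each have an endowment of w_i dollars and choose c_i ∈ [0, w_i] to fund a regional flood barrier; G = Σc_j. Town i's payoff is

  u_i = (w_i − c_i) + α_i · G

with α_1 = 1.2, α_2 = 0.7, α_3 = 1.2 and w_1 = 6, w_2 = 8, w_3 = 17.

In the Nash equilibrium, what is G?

∂u_i/∂c_i = α_i − 1, so town i contributes w_i if α_i > 1, else 0.
α_i > 1 for i ∈ {1, 3}; NE contributions (6, 0, 17), G = 23.

23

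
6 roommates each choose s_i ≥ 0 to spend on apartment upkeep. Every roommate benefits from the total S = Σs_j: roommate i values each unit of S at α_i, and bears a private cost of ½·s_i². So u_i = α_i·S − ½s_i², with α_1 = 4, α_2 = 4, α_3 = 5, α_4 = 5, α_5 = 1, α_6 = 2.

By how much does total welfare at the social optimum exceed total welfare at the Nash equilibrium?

925.5

Roommate i's FOC: ∂u_i/∂s_i = α_i − s_i = 0, so s_i* = α_i.
NE contributions = (4, 4, 5, 5, 1, 2); S = 21.
W^NE = (Σα)·S − ½Σα_i² = 21² − ½·87 = 397.5.
Planner sets s_i = Σα_j = 21 for every i, so S^SO = 6·21 = 126.
W^SO = (Σα)·S^SO − ½·6·(Σα)² = (6/2)·21² = 1323.
Deadweight loss = W^SO − W^NE = 925.5.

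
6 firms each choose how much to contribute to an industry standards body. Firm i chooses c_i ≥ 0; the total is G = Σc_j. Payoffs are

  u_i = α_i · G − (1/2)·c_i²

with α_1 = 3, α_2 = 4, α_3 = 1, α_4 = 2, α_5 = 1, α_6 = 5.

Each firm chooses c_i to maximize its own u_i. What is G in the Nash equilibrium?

Firm i's FOC: ∂u_i/∂c_i = α_i − c_i = 0, so c_i* = α_i.
NE contributions = (3, 4, 1, 2, 1, 5); G = 16.

16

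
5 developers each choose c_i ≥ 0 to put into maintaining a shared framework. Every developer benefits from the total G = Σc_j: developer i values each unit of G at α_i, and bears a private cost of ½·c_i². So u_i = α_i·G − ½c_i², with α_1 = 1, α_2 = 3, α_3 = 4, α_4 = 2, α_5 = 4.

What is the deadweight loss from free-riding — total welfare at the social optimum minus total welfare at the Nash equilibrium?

317

Developer i's FOC: ∂u_i/∂c_i = α_i − c_i = 0, so c_i* = α_i.
NE contributions = (1, 3, 4, 2, 4); G = 14.
W^NE = (Σα)·G − ½Σα_i² = 14² − ½·46 = 173.
Planner sets c_i = Σα_j = 14 for every i, so G^SO = 5·14 = 70.
W^SO = (Σα)·G^SO − ½·5·(Σα)² = (5/2)·14² = 490.
Deadweight loss = W^SO − W^NE = 317.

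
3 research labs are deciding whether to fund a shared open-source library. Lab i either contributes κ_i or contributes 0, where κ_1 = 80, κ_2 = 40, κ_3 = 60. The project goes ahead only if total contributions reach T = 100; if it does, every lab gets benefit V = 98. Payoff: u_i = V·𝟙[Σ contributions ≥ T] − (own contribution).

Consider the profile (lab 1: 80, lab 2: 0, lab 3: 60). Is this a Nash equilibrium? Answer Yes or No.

Yes

Total = 140 ≥ 100: provided.
Lab 1 (pledges 80, payoff 18): dropping to 0 → total 60, payoff 0. No gain.
Lab 2 (pledges 0, payoff 98): pledging 40 → total 180, payoff 58. No gain.
Lab 3 (pledges 60, payoff 38): dropping to 0 → total 80, payoff 0. No gain.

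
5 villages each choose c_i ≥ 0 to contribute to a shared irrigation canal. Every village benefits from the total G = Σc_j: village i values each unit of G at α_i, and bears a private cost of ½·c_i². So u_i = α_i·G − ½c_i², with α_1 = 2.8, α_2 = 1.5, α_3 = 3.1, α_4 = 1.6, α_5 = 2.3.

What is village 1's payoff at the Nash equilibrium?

Village i's FOC: ∂u_i/∂c_i = α_i − c_i = 0, so c_i* = α_i.
NE contributions = (2.8, 1.5, 3.1, 1.6, 2.3); G = 11.3.
u_1 = α_1·G − ½·(c_1)² = 2.8·11.3 − ½·2.8² = 27.72.

27.72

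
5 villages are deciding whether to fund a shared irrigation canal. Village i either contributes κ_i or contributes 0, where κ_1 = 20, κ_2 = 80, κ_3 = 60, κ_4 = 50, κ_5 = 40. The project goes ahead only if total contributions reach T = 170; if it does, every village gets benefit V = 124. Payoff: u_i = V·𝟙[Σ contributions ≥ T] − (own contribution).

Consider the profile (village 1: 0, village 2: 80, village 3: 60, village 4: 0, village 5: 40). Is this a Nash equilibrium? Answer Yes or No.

Total = 180 ≥ 170: provided.
Village 1 (pledges 0, payoff 124): pledging 20 → total 200, payoff 104. No gain.
Village 2 (pledges 80, payoff 44): dropping to 0 → total 100, payoff 0. No gain.
Village 3 (pledges 60, payoff 64): dropping to 0 → total 120, payoff 0. No gain.
Village 4 (pledges 0, payoff 124): pledging 50 → total 230, payoff 74. No gain.
Village 5 (pledges 40, payoff 84): dropping to 0 → total 140, payoff 0. No gain.

Yes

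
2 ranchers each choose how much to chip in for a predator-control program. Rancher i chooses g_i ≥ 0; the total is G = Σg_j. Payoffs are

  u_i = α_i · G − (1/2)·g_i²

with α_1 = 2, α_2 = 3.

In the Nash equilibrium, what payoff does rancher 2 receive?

Rancher i's FOC: ∂u_i/∂g_i = α_i − g_i = 0, so g_i* = α_i.
NE contributions = (2, 3); G = 5.
u_2 = α_2·G − ½·(g_2)² = 3·5 − ½·3² = 10.5.

10.5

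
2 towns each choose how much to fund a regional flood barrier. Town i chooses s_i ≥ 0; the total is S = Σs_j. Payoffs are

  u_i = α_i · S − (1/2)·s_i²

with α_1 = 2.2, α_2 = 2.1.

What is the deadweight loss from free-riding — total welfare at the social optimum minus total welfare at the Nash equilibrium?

Town i's FOC: ∂u_i/∂s_i = α_i − s_i = 0, so s_i* = α_i.
NE contributions = (2.2, 2.1); S = 4.3.
W^NE = (Σα)·S − ½Σα_i² = 4.3² − ½·9.25 = 13.865.
Planner sets s_i = Σα_j = 4.3 for every i, so S^SO = 2·4.3 = 8.6.
W^SO = (Σα)·S^SO − ½·2·(Σα)² = (2/2)·4.3² = 18.49.
Deadweight loss = W^SO − W^NE = 4.625.

4.625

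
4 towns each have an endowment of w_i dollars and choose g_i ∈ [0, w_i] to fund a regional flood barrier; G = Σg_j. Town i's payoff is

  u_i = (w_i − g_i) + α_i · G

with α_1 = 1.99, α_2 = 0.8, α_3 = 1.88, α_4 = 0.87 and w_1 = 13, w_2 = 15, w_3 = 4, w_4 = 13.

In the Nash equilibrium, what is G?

17

∂u_i/∂g_i = α_i − 1, so town i contributes w_i if α_i > 1, else 0.
α_i > 1 for i ∈ {1, 3}; NE contributions (13, 0, 4, 0), G = 17.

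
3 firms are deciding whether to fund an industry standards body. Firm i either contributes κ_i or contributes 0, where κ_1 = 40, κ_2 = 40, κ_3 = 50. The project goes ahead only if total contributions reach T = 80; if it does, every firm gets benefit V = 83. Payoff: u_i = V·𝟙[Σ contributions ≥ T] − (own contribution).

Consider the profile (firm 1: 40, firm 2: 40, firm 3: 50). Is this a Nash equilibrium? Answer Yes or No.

Total = 130 ≥ 80: provided.
Firm 1 (pledges 40, payoff 43): dropping to 0 → total 90, payoff 83. Profitable deviation.

No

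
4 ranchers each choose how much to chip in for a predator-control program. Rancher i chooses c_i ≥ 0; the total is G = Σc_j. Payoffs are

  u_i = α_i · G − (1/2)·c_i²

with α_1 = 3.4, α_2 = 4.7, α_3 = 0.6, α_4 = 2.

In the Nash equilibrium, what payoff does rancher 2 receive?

39.245

Rancher i's FOC: ∂u_i/∂c_i = α_i − c_i = 0, so c_i* = α_i.
NE contributions = (3.4, 4.7, 0.6, 2); G = 10.7.
u_2 = α_2·G − ½·(c_2)² = 4.7·10.7 − ½·4.7² = 39.245.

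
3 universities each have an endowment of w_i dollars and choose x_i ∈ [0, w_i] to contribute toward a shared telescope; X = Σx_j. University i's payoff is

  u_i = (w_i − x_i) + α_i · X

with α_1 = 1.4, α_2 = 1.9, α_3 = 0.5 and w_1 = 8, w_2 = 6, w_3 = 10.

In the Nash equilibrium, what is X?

∂u_i/∂x_i = α_i − 1, so university i contributes w_i if α_i > 1, else 0.
α_i > 1 for i ∈ {1, 2}; NE contributions (8, 6, 0), X = 14.

14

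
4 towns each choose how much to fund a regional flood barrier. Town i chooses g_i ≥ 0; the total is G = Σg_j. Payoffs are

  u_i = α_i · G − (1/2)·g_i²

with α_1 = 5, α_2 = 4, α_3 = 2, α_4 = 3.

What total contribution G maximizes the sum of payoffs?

Planner FOC: ∂(Σu_j)/∂g_i = (Σα_j) − g_i = 0, so g_i^SO = Σα_j = 14 for every i; G^SO = 56.

56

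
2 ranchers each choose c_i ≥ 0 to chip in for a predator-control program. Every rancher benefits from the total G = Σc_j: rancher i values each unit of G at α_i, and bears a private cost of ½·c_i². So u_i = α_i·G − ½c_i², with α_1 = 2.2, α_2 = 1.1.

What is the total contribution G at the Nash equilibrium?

3.3

Rancher i's FOC: ∂u_i/∂c_i = α_i − c_i = 0, so c_i* = α_i.
NE contributions = (2.2, 1.1); G = 3.3.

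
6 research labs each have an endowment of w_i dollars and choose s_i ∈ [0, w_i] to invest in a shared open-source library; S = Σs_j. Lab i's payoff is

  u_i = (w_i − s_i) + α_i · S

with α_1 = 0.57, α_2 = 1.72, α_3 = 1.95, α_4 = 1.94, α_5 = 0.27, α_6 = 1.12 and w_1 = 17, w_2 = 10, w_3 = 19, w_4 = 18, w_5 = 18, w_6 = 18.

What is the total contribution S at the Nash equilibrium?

65

∂u_i/∂s_i = α_i − 1, so lab i contributes w_i if α_i > 1, else 0.
α_i > 1 for i ∈ {2, 3, 4, 6}; NE contributions (0, 10, 19, 18, 0, 18), S = 65.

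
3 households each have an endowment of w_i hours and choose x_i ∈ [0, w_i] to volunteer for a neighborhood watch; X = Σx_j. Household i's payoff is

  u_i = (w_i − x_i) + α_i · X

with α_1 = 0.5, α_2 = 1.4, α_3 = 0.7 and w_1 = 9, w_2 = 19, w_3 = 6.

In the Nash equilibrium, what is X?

19

∂u_i/∂x_i = α_i − 1, so household i contributes w_i if α_i > 1, else 0.
α_i > 1 for i ∈ {2}; NE contributions (0, 19, 0), X = 19.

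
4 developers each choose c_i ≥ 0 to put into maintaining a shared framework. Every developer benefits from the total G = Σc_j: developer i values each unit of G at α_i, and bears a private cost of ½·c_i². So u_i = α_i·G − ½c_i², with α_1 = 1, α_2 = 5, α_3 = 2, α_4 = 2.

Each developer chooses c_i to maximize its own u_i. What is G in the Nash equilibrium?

10

Developer i's FOC: ∂u_i/∂c_i = α_i − c_i = 0, so c_i* = α_i.
NE contributions = (1, 5, 2, 2); G = 10.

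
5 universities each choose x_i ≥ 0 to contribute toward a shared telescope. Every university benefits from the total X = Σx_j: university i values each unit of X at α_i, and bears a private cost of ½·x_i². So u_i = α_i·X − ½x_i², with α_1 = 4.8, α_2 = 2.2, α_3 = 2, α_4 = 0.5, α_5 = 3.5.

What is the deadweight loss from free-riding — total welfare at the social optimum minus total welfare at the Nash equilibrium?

275.69

University i's FOC: ∂u_i/∂x_i = α_i − x_i = 0, so x_i* = α_i.
NE contributions = (4.8, 2.2, 2, 0.5, 3.5); X = 13.
W^NE = (Σα)·X − ½Σα_i² = 13² − ½·44.38 = 146.81.
Planner sets x_i = Σα_j = 13 for every i, so X^SO = 5·13 = 65.
W^SO = (Σα)·X^SO − ½·5·(Σα)² = (5/2)·13² = 422.5.
Deadweight loss = W^SO − W^NE = 275.69.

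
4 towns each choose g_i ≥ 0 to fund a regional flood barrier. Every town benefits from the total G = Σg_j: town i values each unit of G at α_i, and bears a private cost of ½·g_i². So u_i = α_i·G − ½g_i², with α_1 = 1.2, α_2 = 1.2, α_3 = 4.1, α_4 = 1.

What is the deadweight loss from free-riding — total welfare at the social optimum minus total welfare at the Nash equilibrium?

Town i's FOC: ∂u_i/∂g_i = α_i − g_i = 0, so g_i* = α_i.
NE contributions = (1.2, 1.2, 4.1, 1); G = 7.5.
W^NE = (Σα)·G − ½Σα_i² = 7.5² − ½·20.69 = 45.905.
Planner sets g_i = Σα_j = 7.5 for every i, so G^SO = 4·7.5 = 30.
W^SO = (Σα)·G^SO − ½·4·(Σα)² = (4/2)·7.5² = 112.5.
Deadweight loss = W^SO − W^NE = 66.595.

66.595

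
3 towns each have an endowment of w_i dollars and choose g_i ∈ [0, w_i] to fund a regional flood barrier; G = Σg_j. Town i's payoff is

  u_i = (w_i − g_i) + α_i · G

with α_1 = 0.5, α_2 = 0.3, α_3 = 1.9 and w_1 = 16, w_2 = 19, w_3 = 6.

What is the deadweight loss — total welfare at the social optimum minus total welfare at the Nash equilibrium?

59.5

∂u_i/∂g_i = α_i − 1, so town i contributes w_i if α_i > 1, else 0.
α_i > 1 for i ∈ {3}; NE contributions (0, 0, 6), G = 6.
W^NE = Σw_i − G^NE + (Σα_i)·G^NE = 41 + 1.7·6 = 51.2.
Planner: ∂(Σu_j)/∂g_i = Σα_j − 1 = 1.7 > 0, so everyone contributes w_i; G^SO = 41, W^SO = 41 + 1.7·41 = 110.7.
Deadweight loss = 59.5.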